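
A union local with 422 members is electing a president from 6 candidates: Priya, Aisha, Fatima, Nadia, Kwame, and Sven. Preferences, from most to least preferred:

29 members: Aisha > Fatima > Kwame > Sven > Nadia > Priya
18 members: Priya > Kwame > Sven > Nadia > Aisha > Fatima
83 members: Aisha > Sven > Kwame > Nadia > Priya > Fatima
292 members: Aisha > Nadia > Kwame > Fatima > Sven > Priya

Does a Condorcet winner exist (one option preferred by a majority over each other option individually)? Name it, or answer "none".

Aisha vs Priya: 404–18 for Aisha.
Aisha vs Fatima: 422–0 for Aisha.
Aisha vs Nadia: 404–18 for Aisha.
Aisha vs Kwame: 404–18 for Aisha.
Aisha vs Sven: 404–18 for Aisha.
Aisha beats every other option head-to-head.

Aisha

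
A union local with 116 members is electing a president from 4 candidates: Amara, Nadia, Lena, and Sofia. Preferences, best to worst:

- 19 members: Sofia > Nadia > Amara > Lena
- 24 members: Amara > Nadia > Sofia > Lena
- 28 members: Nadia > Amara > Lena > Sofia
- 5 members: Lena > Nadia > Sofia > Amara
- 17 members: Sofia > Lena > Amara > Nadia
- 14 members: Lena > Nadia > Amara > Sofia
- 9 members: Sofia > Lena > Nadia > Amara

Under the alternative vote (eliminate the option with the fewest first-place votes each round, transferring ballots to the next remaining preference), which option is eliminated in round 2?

Round 1: Amara 24, Nadia 28, Lena 19, Sofia 45. Eliminate Lena.
Round 2: Amara 24, Nadia 47, Sofia 45. Eliminate Amara.

Amara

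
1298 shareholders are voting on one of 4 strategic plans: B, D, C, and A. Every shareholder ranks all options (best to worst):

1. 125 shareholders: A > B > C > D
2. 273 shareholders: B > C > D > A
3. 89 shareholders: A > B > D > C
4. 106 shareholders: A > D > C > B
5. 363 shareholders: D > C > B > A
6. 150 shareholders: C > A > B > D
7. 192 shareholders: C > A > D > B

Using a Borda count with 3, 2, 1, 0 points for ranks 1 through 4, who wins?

C

B: 125·2 + 273·3 + 89·2 + 106·0 + 363·1 + 150·1 + 192·0 = 1760
D: 125·0 + 273·1 + 89·1 + 106·2 + 363·3 + 150·0 + 192·1 = 1855
C: 125·1 + 273·2 + 89·0 + 106·1 + 363·2 + 150·3 + 192·3 = 2529
A: 125·3 + 273·0 + 89·3 + 106·3 + 363·0 + 150·2 + 192·2 = 1644
C has the highest Borda score (2529).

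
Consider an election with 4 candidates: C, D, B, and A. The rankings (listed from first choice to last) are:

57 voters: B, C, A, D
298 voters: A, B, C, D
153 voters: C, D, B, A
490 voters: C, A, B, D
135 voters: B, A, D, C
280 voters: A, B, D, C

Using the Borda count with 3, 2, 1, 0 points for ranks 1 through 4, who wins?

A

C: 57·2 + 298·1 + 153·3 + 490·3 + 135·0 + 280·0 = 2341
D: 57·0 + 298·0 + 153·2 + 490·0 + 135·1 + 280·1 = 721
B: 57·3 + 298·2 + 153·1 + 490·1 + 135·3 + 280·2 = 2375
A: 57·1 + 298·3 + 153·0 + 490·2 + 135·2 + 280·3 = 3041
A has the highest Borda score (3041).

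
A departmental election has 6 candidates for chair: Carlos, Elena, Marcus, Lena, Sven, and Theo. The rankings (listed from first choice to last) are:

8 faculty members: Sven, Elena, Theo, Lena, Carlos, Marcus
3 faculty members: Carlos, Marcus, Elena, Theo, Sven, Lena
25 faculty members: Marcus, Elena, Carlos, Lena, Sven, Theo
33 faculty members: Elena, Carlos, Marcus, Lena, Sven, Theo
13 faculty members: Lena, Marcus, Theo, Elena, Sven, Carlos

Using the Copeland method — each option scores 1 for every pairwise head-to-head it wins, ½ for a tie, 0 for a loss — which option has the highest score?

Elena

Carlos: beats Marcus, Lena, Sven, and Theo; loses to Elena → score 4.
Elena: beats Carlos, Lena, Sven, and Theo; ties Marcus → score 4.5.
Marcus: beats Lena, Sven, and Theo; ties Elena; loses to Carlos → score 3.5.
Lena: beats Sven and Theo; loses to Carlos, Elena, and Marcus → score 2.
Sven: beats Theo; loses to Carlos, Elena, Marcus, and Lena → score 1.
Theo: loses to Carlos, Elena, Marcus, Lena, and Sven → score 0.
Elena has the best pairwise record.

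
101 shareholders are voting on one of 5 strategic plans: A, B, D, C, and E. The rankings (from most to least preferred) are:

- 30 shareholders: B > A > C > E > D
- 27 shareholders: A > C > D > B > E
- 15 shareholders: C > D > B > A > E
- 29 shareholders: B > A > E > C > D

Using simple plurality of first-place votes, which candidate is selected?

First-place votes: A 27, B 59, D 0, C 15, E 0.
B has the most first-place votes.

B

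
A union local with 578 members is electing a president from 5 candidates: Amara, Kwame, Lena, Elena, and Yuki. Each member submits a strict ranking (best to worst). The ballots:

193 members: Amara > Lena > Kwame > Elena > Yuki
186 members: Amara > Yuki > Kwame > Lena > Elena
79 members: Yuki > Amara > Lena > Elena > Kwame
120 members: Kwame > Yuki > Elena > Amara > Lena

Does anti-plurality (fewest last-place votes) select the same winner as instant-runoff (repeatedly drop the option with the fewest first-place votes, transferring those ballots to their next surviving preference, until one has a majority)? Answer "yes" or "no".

Anti-plurality — last-place votes: Amara 0, Kwame 79, Lena 120, Elena 186, Yuki 193. Winner: Amara.
Instant-runoff — R1 Amara 379, Kwame 120, Lena 0, Elena 0, Yuki 79 (Amara winner). Winner: Amara.
The two methods agree.

yes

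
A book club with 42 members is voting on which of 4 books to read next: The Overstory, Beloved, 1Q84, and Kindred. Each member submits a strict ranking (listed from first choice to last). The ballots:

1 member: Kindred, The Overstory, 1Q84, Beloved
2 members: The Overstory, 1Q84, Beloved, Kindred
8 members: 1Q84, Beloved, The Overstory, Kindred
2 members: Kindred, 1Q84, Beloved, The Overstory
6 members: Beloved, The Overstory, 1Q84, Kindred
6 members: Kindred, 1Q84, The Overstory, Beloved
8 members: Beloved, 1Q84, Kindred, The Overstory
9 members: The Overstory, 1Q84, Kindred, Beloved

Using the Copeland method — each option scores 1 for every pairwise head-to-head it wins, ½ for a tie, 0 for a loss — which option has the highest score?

1Q84

The Overstory: beats Kindred; loses to Beloved and 1Q84 → score 1.
Beloved: beats The Overstory and Kindred; loses to 1Q84 → score 2.
1Q84: beats The Overstory, Beloved, and Kindred → score 3.
Kindred: loses to The Overstory, Beloved, and 1Q84 → score 0.
1Q84 has the best pairwise record.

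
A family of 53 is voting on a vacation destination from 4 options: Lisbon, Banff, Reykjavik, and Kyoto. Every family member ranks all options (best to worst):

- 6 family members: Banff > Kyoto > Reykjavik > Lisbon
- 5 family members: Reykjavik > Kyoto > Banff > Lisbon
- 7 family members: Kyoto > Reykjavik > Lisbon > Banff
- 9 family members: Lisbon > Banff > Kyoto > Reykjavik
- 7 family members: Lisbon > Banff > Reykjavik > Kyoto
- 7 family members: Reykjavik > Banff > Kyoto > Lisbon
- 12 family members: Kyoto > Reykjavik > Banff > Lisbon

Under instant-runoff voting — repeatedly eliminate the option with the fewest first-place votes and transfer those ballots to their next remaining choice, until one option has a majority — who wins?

Kyoto

Round 1: Lisbon 16, Banff 6, Reykjavik 12, Kyoto 19. Eliminate Banff.
Round 2: Lisbon 16, Reykjavik 12, Kyoto 25. Eliminate Reykjavik.
Round 3: Lisbon 16, Kyoto 37. Kyoto has a majority.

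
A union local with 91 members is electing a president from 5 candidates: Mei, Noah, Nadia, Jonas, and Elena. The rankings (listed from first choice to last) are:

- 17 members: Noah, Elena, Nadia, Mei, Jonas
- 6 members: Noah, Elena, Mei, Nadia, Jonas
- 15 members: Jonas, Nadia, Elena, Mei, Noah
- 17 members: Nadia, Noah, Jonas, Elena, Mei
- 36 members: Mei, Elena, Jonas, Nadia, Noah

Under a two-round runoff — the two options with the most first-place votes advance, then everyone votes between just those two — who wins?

Mei

Round 1 first-place votes: Mei 36, Noah 23, Nadia 17, Jonas 15, Elena 0.
Mei and Noah advance.
Runoff: Mei is preferred to Noah by 51 voters; Noah by 40.
Mei wins the runoff.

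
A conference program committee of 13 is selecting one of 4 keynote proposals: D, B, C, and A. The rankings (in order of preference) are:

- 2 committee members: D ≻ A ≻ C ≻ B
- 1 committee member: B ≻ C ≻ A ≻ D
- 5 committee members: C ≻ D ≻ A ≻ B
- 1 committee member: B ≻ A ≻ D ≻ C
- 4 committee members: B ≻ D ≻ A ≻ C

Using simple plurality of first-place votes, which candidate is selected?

First-place votes: D 2, B 6, C 5, A 0.
B has the most first-place votes.

B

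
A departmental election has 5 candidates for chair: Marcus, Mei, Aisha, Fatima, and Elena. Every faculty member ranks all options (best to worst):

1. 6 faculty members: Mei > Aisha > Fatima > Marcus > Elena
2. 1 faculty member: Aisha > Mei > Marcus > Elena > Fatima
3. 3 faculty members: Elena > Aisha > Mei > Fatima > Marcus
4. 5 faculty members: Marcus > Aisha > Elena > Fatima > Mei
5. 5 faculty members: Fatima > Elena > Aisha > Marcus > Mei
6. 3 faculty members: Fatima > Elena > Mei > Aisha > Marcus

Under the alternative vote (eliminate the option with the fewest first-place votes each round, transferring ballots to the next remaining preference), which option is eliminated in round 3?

Marcus

Round 1: Marcus 5, Mei 6, Aisha 1, Fatima 8, Elena 3. Eliminate Aisha.
Round 2: Marcus 5, Mei 7, Fatima 8, Elena 3. Eliminate Elena.
Round 3: Marcus 5, Mei 10, Fatima 8. Eliminate Marcus.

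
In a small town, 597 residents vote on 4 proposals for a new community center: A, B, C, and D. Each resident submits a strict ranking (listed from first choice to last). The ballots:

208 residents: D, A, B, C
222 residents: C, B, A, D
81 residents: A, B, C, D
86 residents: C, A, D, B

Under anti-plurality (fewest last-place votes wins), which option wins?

Last-place votes: A 0, B 86, C 208, D 303.
A is ranked last by the fewest voters, so A wins.

A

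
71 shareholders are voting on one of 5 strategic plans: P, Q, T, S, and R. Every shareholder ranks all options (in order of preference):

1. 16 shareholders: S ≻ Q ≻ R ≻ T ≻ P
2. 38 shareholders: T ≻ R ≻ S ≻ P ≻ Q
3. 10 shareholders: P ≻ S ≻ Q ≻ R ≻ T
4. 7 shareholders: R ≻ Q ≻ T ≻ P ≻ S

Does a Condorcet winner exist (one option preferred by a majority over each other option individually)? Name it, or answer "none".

T

T vs P: 61–10 for T.
T vs Q: 38–33 for T.
T vs S: 45–26 for T.
T vs R: 38–33 for T.
T beats every other option head-to-head.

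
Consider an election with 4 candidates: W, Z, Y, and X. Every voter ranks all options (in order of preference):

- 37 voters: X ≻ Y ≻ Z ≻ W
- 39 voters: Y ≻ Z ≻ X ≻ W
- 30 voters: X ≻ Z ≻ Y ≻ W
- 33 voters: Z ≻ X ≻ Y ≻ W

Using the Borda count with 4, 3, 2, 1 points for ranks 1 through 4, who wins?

W: 37·1 + 39·1 + 30·1 + 33·1 = 139
Z: 37·2 + 39·3 + 30·3 + 33·4 = 413
Y: 37·3 + 39·4 + 30·2 + 33·2 = 393
X: 37·4 + 39·2 + 30·4 + 33·3 = 445
X has the highest Borda score (445).

X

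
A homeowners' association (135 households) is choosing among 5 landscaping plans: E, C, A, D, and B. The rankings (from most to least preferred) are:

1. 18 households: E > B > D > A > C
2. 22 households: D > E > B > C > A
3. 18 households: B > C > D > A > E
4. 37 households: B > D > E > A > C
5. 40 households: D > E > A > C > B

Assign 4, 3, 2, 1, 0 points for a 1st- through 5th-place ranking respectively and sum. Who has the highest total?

E: 18·4 + 22·3 + 18·0 + 37·2 + 40·3 = 332
C: 18·0 + 22·1 + 18·3 + 37·0 + 40·1 = 116
A: 18·1 + 22·0 + 18·1 + 37·1 + 40·2 = 153
D: 18·2 + 22·4 + 18·2 + 37·3 + 40·4 = 431
B: 18·3 + 22·2 + 18·4 + 37·4 + 40·0 = 318
D has the highest Borda score (431).

D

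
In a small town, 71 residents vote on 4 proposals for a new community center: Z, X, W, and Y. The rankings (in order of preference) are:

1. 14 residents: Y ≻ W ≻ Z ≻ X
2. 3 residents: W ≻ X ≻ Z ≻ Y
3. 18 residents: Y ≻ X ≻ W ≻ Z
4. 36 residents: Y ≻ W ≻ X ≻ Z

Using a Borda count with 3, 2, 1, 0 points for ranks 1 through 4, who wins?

Z: 14·1 + 3·1 + 18·0 + 36·0 = 17
X: 14·0 + 3·2 + 18·2 + 36·1 = 78
W: 14·2 + 3·3 + 18·1 + 36·2 = 127
Y: 14·3 + 3·0 + 18·3 + 36·3 = 204
Y has the highest Borda score (204).

Y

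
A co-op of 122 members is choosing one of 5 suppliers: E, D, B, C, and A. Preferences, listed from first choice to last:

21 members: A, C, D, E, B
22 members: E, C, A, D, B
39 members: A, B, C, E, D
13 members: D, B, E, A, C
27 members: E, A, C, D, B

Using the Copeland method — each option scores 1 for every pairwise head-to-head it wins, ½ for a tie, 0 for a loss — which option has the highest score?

E: beats D, B, C, and A → score 4.
D: beats B; loses to E, C, and A → score 1.
B: loses to E, D, C, and A → score 0.
C: beats D and B; loses to E and A → score 2.
A: beats D, B, and C; loses to E → score 3.
E has the best pairwise record.

E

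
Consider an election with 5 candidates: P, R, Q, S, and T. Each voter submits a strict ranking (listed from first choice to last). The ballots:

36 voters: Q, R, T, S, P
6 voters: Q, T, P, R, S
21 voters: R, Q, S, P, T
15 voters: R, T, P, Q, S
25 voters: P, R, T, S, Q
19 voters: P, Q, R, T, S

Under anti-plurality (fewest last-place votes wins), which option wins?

R

Last-place votes: P 36, R 0, Q 25, S 40, T 21.
R is ranked last by the fewest voters, so R wins.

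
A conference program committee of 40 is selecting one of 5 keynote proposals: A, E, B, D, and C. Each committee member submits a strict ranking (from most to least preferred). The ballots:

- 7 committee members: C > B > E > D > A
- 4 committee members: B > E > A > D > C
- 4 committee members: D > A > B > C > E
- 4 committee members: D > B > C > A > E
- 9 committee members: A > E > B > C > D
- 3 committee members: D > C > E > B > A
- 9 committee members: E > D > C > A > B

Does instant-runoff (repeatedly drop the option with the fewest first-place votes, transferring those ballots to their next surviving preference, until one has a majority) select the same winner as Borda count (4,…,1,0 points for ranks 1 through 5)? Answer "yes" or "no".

Instant-runoff — R1 A 9, E 9, B 4, D 11, C 7 (B out); R2 A 9, E 13, D 11, C 7 (C out); R3 A 9, E 20, D 11 (A out); R4 E 29, D 11 (E winner). Winner: E.
Borda — scores: A 69, E 95, B 78, D 82, C 76. Winner: E.
The two methods agree.

yes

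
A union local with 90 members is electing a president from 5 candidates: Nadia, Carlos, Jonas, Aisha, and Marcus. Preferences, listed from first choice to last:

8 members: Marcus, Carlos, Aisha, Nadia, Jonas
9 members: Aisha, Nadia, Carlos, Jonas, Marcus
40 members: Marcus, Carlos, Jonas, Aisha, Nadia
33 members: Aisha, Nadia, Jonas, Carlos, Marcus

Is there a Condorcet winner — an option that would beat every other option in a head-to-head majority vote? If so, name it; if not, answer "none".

Marcus vs Nadia: 48–42 for Marcus.
Marcus vs Carlos: 48–42 for Marcus.
Marcus vs Jonas: 48–42 for Marcus.
Marcus vs Aisha: 48–42 for Marcus.
Marcus beats every other option head-to-head.

Marcus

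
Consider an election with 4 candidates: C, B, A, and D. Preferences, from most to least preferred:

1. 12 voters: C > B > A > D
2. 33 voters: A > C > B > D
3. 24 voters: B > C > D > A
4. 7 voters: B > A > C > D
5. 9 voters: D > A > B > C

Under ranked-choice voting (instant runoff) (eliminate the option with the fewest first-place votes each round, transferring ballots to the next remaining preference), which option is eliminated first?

D

Round 1: C 12, B 31, A 33, D 9. Eliminate D.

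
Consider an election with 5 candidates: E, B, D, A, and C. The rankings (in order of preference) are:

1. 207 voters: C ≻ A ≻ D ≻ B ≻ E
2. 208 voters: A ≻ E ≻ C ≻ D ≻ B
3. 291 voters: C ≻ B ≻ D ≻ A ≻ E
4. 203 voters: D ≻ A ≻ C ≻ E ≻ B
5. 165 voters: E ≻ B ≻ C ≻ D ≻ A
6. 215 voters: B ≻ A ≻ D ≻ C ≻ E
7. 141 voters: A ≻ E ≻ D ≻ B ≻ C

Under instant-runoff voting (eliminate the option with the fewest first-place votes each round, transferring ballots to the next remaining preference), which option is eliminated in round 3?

Round 1: E 165, B 215, D 203, A 349, C 498. Eliminate E.
Round 2: B 380, D 203, A 349, C 498. Eliminate D.
Round 3: B 380, A 552, C 498. Eliminate B.

B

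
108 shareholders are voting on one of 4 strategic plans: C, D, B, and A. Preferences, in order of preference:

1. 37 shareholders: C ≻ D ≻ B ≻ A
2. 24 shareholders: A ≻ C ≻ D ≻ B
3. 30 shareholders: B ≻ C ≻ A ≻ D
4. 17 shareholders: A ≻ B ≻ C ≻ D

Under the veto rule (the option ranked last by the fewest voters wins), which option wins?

C

Last-place votes: C 0, D 47, B 24, A 37.
C is ranked last by the fewest voters, so C wins.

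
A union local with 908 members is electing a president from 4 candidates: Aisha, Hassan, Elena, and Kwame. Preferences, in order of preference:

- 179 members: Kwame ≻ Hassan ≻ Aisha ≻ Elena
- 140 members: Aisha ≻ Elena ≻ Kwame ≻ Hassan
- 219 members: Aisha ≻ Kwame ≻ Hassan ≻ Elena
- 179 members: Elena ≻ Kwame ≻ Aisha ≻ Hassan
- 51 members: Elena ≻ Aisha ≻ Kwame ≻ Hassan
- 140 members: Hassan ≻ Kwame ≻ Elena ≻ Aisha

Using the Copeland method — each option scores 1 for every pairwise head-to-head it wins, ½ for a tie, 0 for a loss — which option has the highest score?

Aisha: beats Hassan and Elena; loses to Kwame → score 2.
Hassan: beats Elena; loses to Aisha and Kwame → score 1.
Elena: loses to Aisha, Hassan, and Kwame → score 0.
Kwame: beats Aisha, Hassan, and Elena → score 3.
Kwame has the best pairwise record.

Kwame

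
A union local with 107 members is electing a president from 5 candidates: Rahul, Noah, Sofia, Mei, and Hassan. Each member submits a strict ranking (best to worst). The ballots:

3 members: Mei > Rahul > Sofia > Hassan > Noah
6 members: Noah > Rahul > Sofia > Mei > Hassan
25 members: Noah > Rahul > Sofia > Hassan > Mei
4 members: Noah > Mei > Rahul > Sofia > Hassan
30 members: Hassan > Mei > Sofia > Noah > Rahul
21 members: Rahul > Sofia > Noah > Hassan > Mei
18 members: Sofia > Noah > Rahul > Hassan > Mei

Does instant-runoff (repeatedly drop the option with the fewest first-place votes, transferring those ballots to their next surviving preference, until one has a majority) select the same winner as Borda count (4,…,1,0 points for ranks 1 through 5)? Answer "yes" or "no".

Instant-runoff — R1 Rahul 21, Noah 35, Sofia 18, Mei 3, Hassan 30 (Mei out); R2 Rahul 24, Noah 35, Sofia 18, Hassan 30 (Sofia out); R3 Rahul 24, Noah 53, Hassan 30 (Rahul out); R4 Noah 74, Hassan 33 (Noah winner). Winner: Noah.
Borda — scores: Rahul 230, Noah 266, Sofia 267, Mei 120, Hassan 187. Winner: Sofia.
The two methods disagree.

no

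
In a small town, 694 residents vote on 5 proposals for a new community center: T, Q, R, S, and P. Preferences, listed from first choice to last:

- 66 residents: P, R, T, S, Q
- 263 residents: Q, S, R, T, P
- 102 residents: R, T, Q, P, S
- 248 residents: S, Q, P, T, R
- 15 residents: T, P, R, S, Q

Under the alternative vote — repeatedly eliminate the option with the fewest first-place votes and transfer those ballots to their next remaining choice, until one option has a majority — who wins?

Round 1: T 15, Q 263, R 102, S 248, P 66. Eliminate T.
Round 2: Q 263, R 102, S 248, P 81. Eliminate P.
Round 3: Q 263, R 183, S 248. Eliminate R.
Round 4: Q 365, S 329. Q has a majority.

Q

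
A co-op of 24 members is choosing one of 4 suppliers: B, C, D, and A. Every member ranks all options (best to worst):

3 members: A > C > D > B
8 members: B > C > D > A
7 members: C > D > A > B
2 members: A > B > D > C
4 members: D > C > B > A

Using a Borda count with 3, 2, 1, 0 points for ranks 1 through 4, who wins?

C

B: 3·0 + 8·3 + 7·0 + 2·2 + 4·1 = 32
C: 3·2 + 8·2 + 7·3 + 2·0 + 4·2 = 51
D: 3·1 + 8·1 + 7·2 + 2·1 + 4·3 = 39
A: 3·3 + 8·0 + 7·1 + 2·3 + 4·0 = 22
C has the highest Borda score (51).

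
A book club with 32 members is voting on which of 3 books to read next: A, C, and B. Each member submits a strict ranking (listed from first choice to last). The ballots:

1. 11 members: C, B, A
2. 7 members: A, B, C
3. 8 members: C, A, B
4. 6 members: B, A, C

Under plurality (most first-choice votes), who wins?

First-place votes: A 7, C 19, B 6.
C has the most first-place votes.

C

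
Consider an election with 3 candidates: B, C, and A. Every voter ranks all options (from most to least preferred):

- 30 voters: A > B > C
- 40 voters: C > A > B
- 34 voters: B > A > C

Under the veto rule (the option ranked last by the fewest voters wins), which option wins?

A

Last-place votes: B 40, C 64, A 0.
A is ranked last by the fewest voters, so A wins.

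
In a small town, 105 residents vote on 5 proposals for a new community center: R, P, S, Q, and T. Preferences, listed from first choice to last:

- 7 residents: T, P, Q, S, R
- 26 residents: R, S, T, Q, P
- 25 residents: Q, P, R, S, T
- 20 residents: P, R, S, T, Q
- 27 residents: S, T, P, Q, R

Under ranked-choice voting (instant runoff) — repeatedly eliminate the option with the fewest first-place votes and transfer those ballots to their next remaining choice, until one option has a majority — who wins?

Round 1: R 26, P 20, S 27, Q 25, T 7. Eliminate T.
Round 2: R 26, P 27, S 27, Q 25. Eliminate Q.
Round 3: R 26, P 52, S 27. Eliminate R.
Round 4: P 52, S 53. S has a majority.

S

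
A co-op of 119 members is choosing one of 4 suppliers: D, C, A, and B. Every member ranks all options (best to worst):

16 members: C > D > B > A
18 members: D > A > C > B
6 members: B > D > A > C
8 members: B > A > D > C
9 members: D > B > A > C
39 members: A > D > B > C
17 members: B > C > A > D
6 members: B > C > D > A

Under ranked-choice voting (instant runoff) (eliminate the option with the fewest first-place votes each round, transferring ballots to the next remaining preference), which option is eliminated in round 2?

Round 1: D 27, C 16, A 39, B 37. Eliminate C.
Round 2: D 43, A 39, B 37. Eliminate B.

B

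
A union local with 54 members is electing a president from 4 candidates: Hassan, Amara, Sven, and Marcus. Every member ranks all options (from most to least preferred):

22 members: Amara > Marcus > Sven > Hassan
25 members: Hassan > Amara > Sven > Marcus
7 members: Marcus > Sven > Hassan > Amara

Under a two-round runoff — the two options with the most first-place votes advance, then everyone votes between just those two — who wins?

Round 1 first-place votes: Hassan 25, Amara 22, Sven 0, Marcus 7.
Hassan and Amara advance.
Runoff: Hassan is preferred to Amara by 32 voters; Amara by 22.
Hassan wins the runoff.

Hassan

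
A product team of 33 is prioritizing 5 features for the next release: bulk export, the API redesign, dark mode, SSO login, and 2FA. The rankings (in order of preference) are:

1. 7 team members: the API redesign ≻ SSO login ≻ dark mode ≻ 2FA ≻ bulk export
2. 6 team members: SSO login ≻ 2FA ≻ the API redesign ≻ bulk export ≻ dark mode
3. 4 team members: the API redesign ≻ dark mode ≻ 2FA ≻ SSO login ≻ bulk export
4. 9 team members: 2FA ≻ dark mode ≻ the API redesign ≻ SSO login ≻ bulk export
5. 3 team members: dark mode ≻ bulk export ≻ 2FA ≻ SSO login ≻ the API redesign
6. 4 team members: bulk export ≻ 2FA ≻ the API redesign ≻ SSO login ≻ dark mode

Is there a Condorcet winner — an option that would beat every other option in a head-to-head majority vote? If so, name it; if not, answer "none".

2FA vs bulk export: 26–7 for 2FA.
2FA vs the API redesign: 22–11 for 2FA.
2FA vs dark mode: 19–14 for 2FA.
2FA vs SSO login: 20–13 for 2FA.
2FA beats every other option head-to-head.

2FA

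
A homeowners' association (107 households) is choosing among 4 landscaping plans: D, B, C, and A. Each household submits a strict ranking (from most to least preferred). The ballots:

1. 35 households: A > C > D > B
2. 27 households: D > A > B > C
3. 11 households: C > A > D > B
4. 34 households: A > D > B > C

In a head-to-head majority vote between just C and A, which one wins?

A

Voters preferring C to A: 11; preferring A to C: 96.
A wins the head-to-head.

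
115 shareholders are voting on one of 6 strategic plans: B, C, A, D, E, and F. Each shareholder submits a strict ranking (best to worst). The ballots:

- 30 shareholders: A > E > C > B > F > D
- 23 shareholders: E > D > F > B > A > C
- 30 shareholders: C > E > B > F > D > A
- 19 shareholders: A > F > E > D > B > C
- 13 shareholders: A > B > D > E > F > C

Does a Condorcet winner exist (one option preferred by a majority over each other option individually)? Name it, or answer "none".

A vs B: 62–53 for A.
A vs C: 85–30 for A.
A vs D: 62–53 for A.
A vs E: 62–53 for A.
A vs F: 62–53 for A.
A beats every other option head-to-head.

A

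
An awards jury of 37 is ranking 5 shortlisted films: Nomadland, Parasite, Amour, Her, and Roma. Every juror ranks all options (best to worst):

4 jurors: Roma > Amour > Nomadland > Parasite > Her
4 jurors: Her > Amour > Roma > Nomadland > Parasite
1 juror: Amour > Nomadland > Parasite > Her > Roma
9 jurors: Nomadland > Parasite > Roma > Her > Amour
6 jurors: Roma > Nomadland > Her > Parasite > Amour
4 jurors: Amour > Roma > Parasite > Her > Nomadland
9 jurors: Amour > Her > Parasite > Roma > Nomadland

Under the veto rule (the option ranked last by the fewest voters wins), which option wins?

Roma

Last-place votes: Nomadland 13, Parasite 4, Amour 15, Her 4, Roma 1.
Roma is ranked last by the fewest voters, so Roma wins.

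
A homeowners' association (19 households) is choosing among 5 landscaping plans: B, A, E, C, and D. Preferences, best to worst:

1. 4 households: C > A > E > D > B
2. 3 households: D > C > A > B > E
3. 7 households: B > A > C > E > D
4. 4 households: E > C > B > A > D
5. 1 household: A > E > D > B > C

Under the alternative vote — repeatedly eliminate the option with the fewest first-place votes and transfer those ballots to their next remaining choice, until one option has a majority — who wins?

Round 1: B 7, A 1, E 4, C 4, D 3. Eliminate A.
Round 2: B 7, E 5, C 4, D 3. Eliminate D.
Round 3: B 7, E 5, C 7. Eliminate E.
Round 4: B 8, C 11. C has a majority.

C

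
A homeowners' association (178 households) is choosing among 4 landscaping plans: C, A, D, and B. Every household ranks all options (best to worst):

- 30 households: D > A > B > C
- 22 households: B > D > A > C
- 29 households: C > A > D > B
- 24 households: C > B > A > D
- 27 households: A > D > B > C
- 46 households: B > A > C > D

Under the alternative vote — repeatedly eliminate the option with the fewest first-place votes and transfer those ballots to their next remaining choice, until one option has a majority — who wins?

B

Round 1: C 53, A 27, D 30, B 68. Eliminate A.
Round 2: C 53, D 57, B 68. Eliminate C.
Round 3: D 86, B 92. B has a majority.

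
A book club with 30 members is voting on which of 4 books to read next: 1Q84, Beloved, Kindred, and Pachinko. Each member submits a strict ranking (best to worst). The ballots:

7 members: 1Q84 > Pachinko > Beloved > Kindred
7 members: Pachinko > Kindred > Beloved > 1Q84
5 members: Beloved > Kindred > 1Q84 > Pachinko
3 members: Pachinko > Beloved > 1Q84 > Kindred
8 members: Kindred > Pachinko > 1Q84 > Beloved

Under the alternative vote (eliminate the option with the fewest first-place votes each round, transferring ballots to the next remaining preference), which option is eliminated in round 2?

Round 1: 1Q84 7, Beloved 5, Kindred 8, Pachinko 10. Eliminate Beloved.
Round 2: 1Q84 7, Kindred 13, Pachinko 10. Eliminate 1Q84.

1Q84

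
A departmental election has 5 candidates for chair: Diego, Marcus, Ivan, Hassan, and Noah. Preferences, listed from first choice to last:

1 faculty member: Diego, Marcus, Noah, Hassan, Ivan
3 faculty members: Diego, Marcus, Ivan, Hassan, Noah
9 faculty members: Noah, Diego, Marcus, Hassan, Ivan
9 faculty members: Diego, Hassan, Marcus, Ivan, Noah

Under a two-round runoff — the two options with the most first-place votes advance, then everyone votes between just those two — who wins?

Round 1 first-place votes: Diego 13, Marcus 0, Ivan 0, Hassan 0, Noah 9.
Diego and Noah advance.
Runoff: Diego is preferred to Noah by 13 voters; Noah by 9.
Diego wins the runoff.

Diego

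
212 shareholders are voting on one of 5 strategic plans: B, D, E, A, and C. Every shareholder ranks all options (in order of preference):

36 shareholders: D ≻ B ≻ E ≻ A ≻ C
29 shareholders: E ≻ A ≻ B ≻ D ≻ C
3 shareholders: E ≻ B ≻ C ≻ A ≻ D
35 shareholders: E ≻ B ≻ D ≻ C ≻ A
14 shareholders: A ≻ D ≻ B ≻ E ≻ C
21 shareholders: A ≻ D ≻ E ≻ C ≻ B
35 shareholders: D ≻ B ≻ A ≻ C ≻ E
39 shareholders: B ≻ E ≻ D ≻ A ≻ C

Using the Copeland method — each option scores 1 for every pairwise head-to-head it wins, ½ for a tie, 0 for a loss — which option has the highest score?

B

B: beats E, A, and C; ties D → score 3.5.
D: beats A and C; ties B and E → score 3.
E: beats A and C; ties D; loses to B → score 2.5.
A: beats C; loses to B, D, and E → score 1.
C: loses to B, D, E, and A → score 0.
B has the best pairwise record.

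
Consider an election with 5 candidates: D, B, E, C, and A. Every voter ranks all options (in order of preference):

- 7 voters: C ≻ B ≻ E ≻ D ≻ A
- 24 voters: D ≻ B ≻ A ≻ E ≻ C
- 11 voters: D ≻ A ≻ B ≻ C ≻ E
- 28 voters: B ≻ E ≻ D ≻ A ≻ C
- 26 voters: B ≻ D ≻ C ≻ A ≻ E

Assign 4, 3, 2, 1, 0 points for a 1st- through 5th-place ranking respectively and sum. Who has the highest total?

D: 7·1 + 24·4 + 11·4 + 28·2 + 26·3 = 281
B: 7·3 + 24·3 + 11·2 + 28·4 + 26·4 = 331
E: 7·2 + 24·1 + 11·0 + 28·3 + 26·0 = 122
C: 7·4 + 24·0 + 11·1 + 28·0 + 26·2 = 91
A: 7·0 + 24·2 + 11·3 + 28·1 + 26·1 = 135
B has the highest Borda score (331).

B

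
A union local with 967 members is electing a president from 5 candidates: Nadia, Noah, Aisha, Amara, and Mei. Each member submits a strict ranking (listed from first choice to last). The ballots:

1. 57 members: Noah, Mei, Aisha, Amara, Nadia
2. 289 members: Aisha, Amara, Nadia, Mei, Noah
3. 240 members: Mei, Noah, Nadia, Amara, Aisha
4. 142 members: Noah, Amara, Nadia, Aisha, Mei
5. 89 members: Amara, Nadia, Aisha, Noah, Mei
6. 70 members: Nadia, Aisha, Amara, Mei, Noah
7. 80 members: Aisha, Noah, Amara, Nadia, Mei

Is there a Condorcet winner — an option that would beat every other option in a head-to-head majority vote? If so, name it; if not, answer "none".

Checking pairwise contests:
Noah beats Nadia 519–448.
Aisha beats Noah 528–439.
Nadia beats Aisha 541–426.
Noah beats Amara 519–448.
Nadia beats Mei 670–297.
Every option loses at least one head-to-head, so there is no Condorcet winner.

none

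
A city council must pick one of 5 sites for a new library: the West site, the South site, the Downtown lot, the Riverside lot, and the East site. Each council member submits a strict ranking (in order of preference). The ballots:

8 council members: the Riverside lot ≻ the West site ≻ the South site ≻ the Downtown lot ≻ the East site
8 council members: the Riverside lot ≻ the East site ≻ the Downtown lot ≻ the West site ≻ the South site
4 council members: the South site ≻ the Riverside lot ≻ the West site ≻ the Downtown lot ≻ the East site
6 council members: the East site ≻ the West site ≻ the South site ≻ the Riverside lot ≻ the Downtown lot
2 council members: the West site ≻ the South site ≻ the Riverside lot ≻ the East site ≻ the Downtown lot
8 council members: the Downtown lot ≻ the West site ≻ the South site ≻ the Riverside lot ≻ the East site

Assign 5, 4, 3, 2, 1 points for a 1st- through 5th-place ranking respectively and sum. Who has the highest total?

the West site: 8·4 + 8·2 + 4·3 + 6·4 + 2·5 + 8·4 = 126
the South site: 8·3 + 8·1 + 4·5 + 6·3 + 2·4 + 8·3 = 102
the Downtown lot: 8·2 + 8·3 + 4·2 + 6·1 + 2·1 + 8·5 = 96
the Riverside lot: 8·5 + 8·5 + 4·4 + 6·2 + 2·3 + 8·2 = 130
the East site: 8·1 + 8·4 + 4·1 + 6·5 + 2·2 + 8·1 = 86
the Riverside lot has the highest Borda score (130).

the Riverside lot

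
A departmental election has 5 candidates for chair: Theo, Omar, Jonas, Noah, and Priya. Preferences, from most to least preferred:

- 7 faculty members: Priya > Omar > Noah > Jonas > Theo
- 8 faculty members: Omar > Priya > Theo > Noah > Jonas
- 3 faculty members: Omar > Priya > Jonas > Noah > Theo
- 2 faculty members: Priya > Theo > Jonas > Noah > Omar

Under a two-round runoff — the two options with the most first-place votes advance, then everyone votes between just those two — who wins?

Omar

Round 1 first-place votes: Theo 0, Omar 11, Jonas 0, Noah 0, Priya 9.
Omar and Priya advance.
Runoff: Omar is preferred to Priya by 11 voters; Priya by 9.
Omar wins the runoff.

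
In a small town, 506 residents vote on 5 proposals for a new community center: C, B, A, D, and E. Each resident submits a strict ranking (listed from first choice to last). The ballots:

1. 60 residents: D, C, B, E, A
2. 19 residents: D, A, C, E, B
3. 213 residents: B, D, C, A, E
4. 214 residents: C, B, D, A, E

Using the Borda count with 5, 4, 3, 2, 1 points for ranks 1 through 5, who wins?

B

C: 60·4 + 19·3 + 213·3 + 214·5 = 2006
B: 60·3 + 19·1 + 213·5 + 214·4 = 2120
A: 60·1 + 19·4 + 213·2 + 214·2 = 990
D: 60·5 + 19·5 + 213·4 + 214·3 = 1889
E: 60·2 + 19·2 + 213·1 + 214·1 = 585
B has the highest Borda score (2120).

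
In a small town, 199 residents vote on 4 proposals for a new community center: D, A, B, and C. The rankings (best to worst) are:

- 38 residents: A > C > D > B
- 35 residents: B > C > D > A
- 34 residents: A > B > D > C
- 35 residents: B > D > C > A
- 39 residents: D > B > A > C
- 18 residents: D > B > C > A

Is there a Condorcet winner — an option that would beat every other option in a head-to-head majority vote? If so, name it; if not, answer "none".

B

B vs D: 104–95 for B.
B vs A: 127–72 for B.
B vs C: 161–38 for B.
B beats every other option head-to-head.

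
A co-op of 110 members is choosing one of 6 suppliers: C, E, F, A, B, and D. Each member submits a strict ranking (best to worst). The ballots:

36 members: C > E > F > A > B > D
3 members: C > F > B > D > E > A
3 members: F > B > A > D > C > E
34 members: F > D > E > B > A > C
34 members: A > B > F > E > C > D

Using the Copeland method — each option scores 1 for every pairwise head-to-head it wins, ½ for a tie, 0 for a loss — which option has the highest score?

C: beats D; loses to E, F, A, and B → score 1.
E: beats C, A, B, and D; loses to F → score 4.
F: beats C, E, A, B, and D → score 5.
A: beats C, B, and D; loses to E and F → score 3.
B: beats C and D; loses to E, F, and A → score 2.
D: loses to C, E, F, A, and B → score 0.
F has the best pairwise record.

F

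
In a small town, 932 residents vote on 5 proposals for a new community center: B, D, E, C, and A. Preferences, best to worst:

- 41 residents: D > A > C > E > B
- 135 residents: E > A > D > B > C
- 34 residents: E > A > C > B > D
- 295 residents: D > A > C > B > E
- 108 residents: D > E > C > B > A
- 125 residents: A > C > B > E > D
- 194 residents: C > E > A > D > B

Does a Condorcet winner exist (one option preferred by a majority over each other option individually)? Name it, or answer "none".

Checking pairwise contests:
D beats B 773–159.
E beats D 488–444.
C beats E 655–277.
D beats C 579–353.
E beats A 471–461.
Every option loses at least one head-to-head, so there is no Condorcet winner.

none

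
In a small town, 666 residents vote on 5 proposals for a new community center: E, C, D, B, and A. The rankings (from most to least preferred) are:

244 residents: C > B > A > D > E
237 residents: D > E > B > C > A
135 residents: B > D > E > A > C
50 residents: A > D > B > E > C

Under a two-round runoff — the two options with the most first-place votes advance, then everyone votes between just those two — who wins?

D

Round 1 first-place votes: E 0, C 244, D 237, B 135, A 50.
C and D advance.
Runoff: C is preferred to D by 244 voters; D by 422.
D wins the runoff.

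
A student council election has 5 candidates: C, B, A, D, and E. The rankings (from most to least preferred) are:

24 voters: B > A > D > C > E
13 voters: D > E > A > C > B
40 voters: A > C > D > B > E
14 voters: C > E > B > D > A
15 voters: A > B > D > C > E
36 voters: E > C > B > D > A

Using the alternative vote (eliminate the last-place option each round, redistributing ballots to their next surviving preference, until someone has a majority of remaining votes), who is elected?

Round 1: C 14, B 24, A 55, D 13, E 36. Eliminate D.
Round 2: C 14, B 24, A 55, E 49. Eliminate C.
Round 3: B 24, A 55, E 63. Eliminate B.
Round 4: A 79, E 63. A has a majority.

A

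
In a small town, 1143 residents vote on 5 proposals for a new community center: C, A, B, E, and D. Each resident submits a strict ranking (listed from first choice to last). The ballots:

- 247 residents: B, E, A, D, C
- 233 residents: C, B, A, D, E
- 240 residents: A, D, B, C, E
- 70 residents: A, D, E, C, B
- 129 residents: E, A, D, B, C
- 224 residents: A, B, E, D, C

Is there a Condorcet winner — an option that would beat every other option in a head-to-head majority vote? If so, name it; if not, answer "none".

A vs C: 910–233 for A.
A vs B: 663–480 for A.
A vs E: 767–376 for A.
A vs D: 1143–0 for A.
A beats every other option head-to-head.

A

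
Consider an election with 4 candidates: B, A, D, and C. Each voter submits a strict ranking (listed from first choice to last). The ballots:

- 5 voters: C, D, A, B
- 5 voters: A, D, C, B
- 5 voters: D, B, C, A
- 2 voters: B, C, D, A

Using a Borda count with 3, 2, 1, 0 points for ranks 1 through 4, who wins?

B: 5·0 + 5·0 + 5·2 + 2·3 = 16
A: 5·1 + 5·3 + 5·0 + 2·0 = 20
D: 5·2 + 5·2 + 5·3 + 2·1 = 37
C: 5·3 + 5·1 + 5·1 + 2·2 = 29
D has the highest Borda score (37).

D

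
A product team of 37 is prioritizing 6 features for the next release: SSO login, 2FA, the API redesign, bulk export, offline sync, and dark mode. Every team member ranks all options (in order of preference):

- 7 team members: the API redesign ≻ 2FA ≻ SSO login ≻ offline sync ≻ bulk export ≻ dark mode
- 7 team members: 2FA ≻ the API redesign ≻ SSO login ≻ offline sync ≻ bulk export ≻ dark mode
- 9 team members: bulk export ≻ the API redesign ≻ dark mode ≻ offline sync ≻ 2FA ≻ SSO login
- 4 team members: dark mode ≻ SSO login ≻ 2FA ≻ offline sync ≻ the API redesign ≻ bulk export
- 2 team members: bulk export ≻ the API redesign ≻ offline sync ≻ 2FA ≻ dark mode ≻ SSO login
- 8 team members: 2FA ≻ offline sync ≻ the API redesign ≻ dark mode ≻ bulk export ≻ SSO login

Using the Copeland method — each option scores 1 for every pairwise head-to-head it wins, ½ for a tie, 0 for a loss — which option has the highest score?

2FA

SSO login: loses to 2FA, the API redesign, bulk export, offline sync, and dark mode → score 0.
2FA: beats SSO login, the API redesign, bulk export, offline sync, and dark mode → score 5.
the API redesign: beats SSO login, bulk export, offline sync, and dark mode; loses to 2FA → score 4.
bulk export: beats SSO login and dark mode; loses to 2FA, the API redesign, and offline sync → score 2.
offline sync: beats SSO login, bulk export, and dark mode; loses to 2FA and the API redesign → score 3.
dark mode: beats SSO login; loses to 2FA, the API redesign, bulk export, and offline sync → score 1.
2FA has the best pairwise record.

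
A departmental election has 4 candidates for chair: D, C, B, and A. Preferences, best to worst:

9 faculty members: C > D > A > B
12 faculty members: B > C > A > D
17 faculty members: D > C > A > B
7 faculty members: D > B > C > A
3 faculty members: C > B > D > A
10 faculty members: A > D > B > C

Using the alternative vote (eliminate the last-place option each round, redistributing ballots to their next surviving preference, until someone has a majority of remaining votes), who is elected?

Round 1: D 24, C 12, B 12, A 10. Eliminate A.
Round 2: D 34, C 12, B 12. D has a majority.

D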